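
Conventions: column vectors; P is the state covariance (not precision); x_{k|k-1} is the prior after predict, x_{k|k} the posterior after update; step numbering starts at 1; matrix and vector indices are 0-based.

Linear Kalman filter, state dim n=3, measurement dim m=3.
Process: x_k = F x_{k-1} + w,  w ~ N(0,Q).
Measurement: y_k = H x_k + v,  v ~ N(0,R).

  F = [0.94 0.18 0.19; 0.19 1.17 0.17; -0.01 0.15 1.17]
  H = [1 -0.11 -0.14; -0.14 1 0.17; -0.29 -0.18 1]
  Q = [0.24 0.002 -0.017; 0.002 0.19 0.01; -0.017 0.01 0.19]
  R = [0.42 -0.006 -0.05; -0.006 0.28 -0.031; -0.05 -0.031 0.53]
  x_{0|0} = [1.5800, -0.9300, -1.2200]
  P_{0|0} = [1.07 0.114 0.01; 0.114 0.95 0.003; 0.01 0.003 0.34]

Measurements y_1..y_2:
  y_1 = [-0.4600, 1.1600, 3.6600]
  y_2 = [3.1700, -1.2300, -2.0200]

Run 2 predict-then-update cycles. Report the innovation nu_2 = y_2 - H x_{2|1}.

step 1: x^-=[1.0860, -0.9953, -1.5827]  P^-=[1.2709 0.5361 0.1017; 0.5361 1.5914 0.2506; 0.1017 0.2506 0.6774]  S=[1.5847 0.1488 -0.4767; 0.1488 1.8462 -0.0690; -0.4767 -0.0690 1.2726]  K=[0.7424 0.1436 0.0004; 0.1080 0.8333 -0.0647; 0.1284 0.2000 0.5326]  nu=[-1.8771, 2.5764, 5.3785]  x^+=[0.0643, 0.6009, 1.5560]  P^+=[0.3280 0.0704 0.0664; 0.0704 0.2447 -0.0011; 0.0664 -0.0011 0.2887]
step 2: x^-=[0.4643, 0.9798, 1.9101]  P^-=[0.5956 0.2140 0.1331; 0.2140 0.5803 0.1241; 0.1331 0.1241 0.5886]  S=[0.9536 0.0556 -0.1973; 0.0556 0.8649 0.0272; -0.1973 0.0272 1.0880]  K=[0.5784 0.1390 0.0296; 0.0930 0.6559 -0.0385; 0.1306 0.2134 0.5034]  nu=[3.0809, -2.4695, -3.6191]  x^+=[1.7956, -0.2140, -0.0362]  P^+=[0.2565 0.0590 0.0675; 0.0590 0.1915 0.0062; 0.0675 0.0062 0.2743]

innov = [3.0809, -2.4695, -3.6191]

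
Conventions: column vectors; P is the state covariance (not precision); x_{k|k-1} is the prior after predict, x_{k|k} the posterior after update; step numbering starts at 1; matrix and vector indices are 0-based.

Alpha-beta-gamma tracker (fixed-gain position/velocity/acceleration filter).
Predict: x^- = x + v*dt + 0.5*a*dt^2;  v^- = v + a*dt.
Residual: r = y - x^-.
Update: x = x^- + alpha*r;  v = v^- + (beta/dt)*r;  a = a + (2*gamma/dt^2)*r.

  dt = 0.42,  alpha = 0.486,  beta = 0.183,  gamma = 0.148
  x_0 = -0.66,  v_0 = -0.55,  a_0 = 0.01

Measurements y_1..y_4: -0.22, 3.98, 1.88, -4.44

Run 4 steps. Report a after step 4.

a_post = -10.1824

step 1: x_pred=-0.8901  r=0.6701  x^+=-0.5644  v^+=-0.2538  a^+=1.1345
step 2: x_pred=-0.5710  r=4.5510  x^+=1.6408  v^+=2.2056  a^+=8.7710
step 3: x_pred=3.3407  r=-1.4607  x^+=2.6308  v^+=5.2530  a^+=6.3199
step 4: x_pred=5.3945  r=-9.8345  x^+=0.6149  v^+=3.6223  a^+=-10.1824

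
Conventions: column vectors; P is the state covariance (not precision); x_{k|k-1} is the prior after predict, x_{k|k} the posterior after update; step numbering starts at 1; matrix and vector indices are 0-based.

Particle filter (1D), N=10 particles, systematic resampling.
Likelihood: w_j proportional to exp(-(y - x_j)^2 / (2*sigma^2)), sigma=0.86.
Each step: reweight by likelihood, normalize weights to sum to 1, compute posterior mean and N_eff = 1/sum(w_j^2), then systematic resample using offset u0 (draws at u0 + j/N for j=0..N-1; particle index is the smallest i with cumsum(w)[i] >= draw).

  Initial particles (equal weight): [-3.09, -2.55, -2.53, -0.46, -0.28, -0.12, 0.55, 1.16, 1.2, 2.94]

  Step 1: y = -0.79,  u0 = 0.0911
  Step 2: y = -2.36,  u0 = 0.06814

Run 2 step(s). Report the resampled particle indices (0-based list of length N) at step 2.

step 1: w=[0.0087, 0.0382, 0.0400, 0.2877, 0.2598, 0.2287, 0.0920, 0.0237, 0.0213, 0.0000]  mean=-0.3541  Neff=4.6475  idx=[3, 3, 3, 4, 4, 4, 5, 5, 6, 8]
step 2: w=[0.1767, 0.1767, 0.1767, 0.1088, 0.1088, 0.1088, 0.0682, 0.0682, 0.0066, 0.0004]  mean=-0.3475  Neff=7.2185  idx=[0, 0, 1, 2, 2, 3, 4, 5, 6, 7]

resampled_idx = [0, 0, 1, 2, 2, 3, 4, 5, 6, 7]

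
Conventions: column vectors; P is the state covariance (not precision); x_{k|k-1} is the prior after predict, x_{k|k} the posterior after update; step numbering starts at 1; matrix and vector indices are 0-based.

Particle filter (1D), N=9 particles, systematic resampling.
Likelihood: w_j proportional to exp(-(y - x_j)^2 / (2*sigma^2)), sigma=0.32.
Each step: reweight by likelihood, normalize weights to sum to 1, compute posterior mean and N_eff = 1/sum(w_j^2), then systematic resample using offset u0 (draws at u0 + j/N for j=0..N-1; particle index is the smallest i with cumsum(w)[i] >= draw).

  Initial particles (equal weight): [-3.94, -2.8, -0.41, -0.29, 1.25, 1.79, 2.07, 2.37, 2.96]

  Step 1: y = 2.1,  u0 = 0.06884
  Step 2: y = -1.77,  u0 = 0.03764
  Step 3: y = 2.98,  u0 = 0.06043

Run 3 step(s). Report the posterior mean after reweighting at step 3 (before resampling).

step 1: w=[0.0000, 0.0000, 0.0000, 0.0000, 0.0124, 0.2630, 0.4187, 0.2946, 0.0114]  mean=2.0847  Neff=3.0163  idx=[5, 5, 6, 6, 6, 6, 7, 7, 7]
step 2: w=[0.5000, 0.5000, 0.0000, 0.0000, 0.0000, 0.0000, 0.0000, 0.0000, 0.0000]  mean=1.7900  Neff=2.0003  idx=[0, 0, 0, 0, 0, 1, 1, 1, 1]
step 3: w=[0.1111, 0.1111, 0.1111, 0.1111, 0.1111, 0.1111, 0.1111, 0.1111, 0.1111]  mean=1.7900  Neff=9.0000  idx=[0, 1, 2, 3, 4, 5, 6, 7, 8]

post_mean = 1.7900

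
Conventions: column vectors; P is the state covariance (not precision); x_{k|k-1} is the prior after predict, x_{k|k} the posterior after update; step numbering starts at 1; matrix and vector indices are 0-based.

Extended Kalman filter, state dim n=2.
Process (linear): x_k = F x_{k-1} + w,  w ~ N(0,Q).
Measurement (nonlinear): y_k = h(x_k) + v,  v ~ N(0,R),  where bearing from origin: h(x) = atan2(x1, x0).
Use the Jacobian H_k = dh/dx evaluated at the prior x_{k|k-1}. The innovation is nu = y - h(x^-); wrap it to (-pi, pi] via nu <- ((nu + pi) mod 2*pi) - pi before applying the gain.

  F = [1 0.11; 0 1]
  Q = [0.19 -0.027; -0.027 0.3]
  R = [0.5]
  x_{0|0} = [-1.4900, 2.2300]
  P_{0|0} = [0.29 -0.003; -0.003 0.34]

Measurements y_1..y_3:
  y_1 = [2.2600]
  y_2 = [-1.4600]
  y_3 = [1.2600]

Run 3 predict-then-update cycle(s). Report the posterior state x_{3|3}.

step 1: x^-=[-1.2447, 2.2300]  P^-=[0.4835 0.0074; 0.0074 0.6400]  H_jac=[-0.3419 -0.1908]  S=[0.5808]  K=[-0.2870; -0.2147]  nu=[0.1801]  x^+=[-1.2964, 2.1913]  P^+=[0.4356 -0.0284; -0.0284 0.6132]
step 2: x^-=[-1.0554, 2.1913]  P^-=[0.6268 0.0121; 0.0121 0.9132]  H_jac=[-0.3704 -0.1784]  S=[0.6167]  K=[-0.3800; -0.2714]  nu=[2.8036]  x^+=[-2.1207, 1.4303]  P^+=[0.5377 -0.0515; -0.0515 0.8678]
step 3: x^-=[-1.9634, 1.4303]  P^-=[0.7269 0.0169; 0.0169 1.1678]  H_jac=[-0.2424 -0.3327]  S=[0.6747]  K=[-0.2695; -0.5820]  nu=[-1.2520]  x^+=[-1.6260, 2.1589]  P^+=[0.6779 -0.0889; -0.0889 0.9393]

x_post = [-1.6260, 2.1589]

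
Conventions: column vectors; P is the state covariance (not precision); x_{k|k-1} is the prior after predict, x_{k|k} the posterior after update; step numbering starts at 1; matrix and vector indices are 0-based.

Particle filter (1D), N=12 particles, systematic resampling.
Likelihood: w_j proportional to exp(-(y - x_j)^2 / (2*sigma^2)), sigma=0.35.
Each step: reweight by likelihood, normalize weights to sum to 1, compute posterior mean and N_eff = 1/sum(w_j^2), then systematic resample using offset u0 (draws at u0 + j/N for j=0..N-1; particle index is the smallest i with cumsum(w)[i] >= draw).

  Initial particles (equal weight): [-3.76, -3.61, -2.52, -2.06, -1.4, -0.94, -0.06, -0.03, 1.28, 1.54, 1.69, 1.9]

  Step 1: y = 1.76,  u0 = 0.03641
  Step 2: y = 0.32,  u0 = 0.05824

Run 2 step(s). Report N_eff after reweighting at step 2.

step 1: w=[0.0000, 0.0000, 0.0000, 0.0000, 0.0000, 0.0000, 0.0000, 0.0000, 0.1254, 0.2635, 0.3147, 0.2964]  mean=1.6613  Neff=3.6757  idx=[8, 8, 9, 9, 9, 10, 10, 10, 10, 11, 11, 11]
step 2: w=[0.4197, 0.4197, 0.0415, 0.0415, 0.0415, 0.0085, 0.0085, 0.0085, 0.0085, 0.0007, 0.0007, 0.0007]  mean=1.3276  Neff=2.7951  idx=[0, 0, 0, 0, 0, 1, 1, 1, 1, 1, 3, 6]

N_eff = 2.7951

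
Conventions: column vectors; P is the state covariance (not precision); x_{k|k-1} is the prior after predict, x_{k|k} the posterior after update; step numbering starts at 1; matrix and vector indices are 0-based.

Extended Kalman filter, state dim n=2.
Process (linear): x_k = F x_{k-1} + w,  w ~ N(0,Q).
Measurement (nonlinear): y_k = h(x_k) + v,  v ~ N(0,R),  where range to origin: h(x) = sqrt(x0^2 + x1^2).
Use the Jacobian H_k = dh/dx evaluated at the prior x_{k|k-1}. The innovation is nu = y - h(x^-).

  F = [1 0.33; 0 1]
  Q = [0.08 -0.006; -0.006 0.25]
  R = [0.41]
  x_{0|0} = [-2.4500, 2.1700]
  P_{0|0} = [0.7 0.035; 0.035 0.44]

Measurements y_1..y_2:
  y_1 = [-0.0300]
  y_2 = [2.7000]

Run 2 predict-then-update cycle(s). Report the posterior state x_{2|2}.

step 1: x^-=[-1.7339, 2.1700]  P^-=[0.8510 0.1742; 0.1742 0.6900]  H_jac=[-0.6242 0.7812]  S=[0.9928]  K=[-0.3980; 0.4334]  nu=[-2.8076]  x^+=[-0.6165, 0.9531]  P^+=[0.6938 0.3455; 0.3455 0.5035]
step 2: x^-=[-0.3019, 0.9531]  P^-=[1.0566 0.5056; 0.5056 0.7535]  H_jac=[-0.3020 0.9533]  S=[0.9000]  K=[0.1810; 0.6285]  nu=[1.7002]  x^+=[0.0058, 2.0216]  P^+=[1.0271 0.4032; 0.4032 0.3980]

x_post = [0.0058, 2.0216]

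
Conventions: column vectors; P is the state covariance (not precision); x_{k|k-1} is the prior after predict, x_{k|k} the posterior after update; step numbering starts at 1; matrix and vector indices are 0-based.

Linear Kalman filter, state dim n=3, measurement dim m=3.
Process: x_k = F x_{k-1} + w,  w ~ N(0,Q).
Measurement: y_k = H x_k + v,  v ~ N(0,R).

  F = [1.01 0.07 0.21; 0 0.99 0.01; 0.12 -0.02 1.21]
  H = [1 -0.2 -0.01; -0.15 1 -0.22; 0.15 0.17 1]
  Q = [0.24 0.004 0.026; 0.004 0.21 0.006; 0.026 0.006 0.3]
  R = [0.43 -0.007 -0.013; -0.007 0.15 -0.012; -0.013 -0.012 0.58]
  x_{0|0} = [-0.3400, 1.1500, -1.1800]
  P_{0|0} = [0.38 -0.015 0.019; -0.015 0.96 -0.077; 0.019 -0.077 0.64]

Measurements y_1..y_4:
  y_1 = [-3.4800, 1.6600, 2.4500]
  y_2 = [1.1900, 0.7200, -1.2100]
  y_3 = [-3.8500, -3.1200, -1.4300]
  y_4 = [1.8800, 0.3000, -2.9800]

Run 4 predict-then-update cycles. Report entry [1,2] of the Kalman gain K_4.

step 1: x^-=[-0.5107, 1.1267, -1.4916]  P^-=[0.6642 0.0410 0.2510; 0.0410 1.1494 -0.0992; 0.2510 -0.0992 1.2522]  S=[1.1185 -0.3498 0.3114; -0.3498 1.4229 -0.2434; 0.3114 -0.2434 1.9240]  K=[0.5810 0.0802 0.1020; 0.0582 0.8592 0.1524; -0.0037 -0.1814 0.6393]  nu=[-2.7589, 0.1285, 3.8267]  x^+=[-1.7130, 1.6598, 0.9418]  P^+=[0.2572 0.0462 0.0042; 0.0462 0.1437 0.0460; 0.0042 0.0460 0.3646]
step 2: x^-=[-1.4161, 1.6526, 0.9008]  P^-=[0.5288 0.0706 0.1580; 0.0706 0.3518 0.0681; 0.1580 0.0681 0.8363]  S=[0.9419 -0.1143 0.1999; -0.1143 0.5134 -0.1026; 0.1999 -0.1026 1.5125]  K=[0.5304 0.0531 0.0983; 0.0536 0.6733 0.1302; 0.0054 -0.1577 0.5648]  nu=[2.9457, -0.9468, -2.1793]  x^+=[-0.1184, 0.8894, -0.1650]  P^+=[0.2345 0.0399 0.0076; 0.0399 0.1141 0.0413; 0.0076 0.0413 0.3213]
step 3: x^-=[-0.0919, 0.8788, -0.2316]  P^-=[0.5040 0.0612 0.1482; 0.0612 0.3227 0.0619; 0.1482 0.0619 0.7738]  S=[0.9198 -0.1127 0.1879; -0.1127 0.4857 -0.0986; 0.1879 -0.0986 1.4431]  K=[0.5184 0.0433 0.0977; 0.0502 0.6546 0.1255; 0.0083 -0.1558 0.5472]  nu=[-3.5846, -4.0636, -1.3340]  x^+=[-2.2565, -2.1289, -0.3585]  P^+=[0.2290 0.0379 0.0086; 0.0379 0.1108 0.0397; 0.0086 0.0397 0.3111]
step 4: x^-=[-2.5033, -2.1111, -0.6619]  P^-=[0.4981 0.0586 0.1462; 0.0586 0.3194 0.0597; 0.1462 0.0597 0.7592]  S=[0.9148 -0.1134 0.1854; -0.1134 0.4831 -0.0979; 0.1854 -0.0979 1.4267]  K=[0.5153 0.0410 0.0976; 0.0493 0.6525 0.1244; 0.0092 -0.1554 0.5427]  nu=[3.9545, 1.8900, -1.5837]  x^+=[-0.5427, -0.8800, -1.7788]  P^+=[0.2276 0.0375 0.0089; 0.0375 0.1103 0.0393; 0.0089 0.0393 0.3085]

K[1,2] = 0.1244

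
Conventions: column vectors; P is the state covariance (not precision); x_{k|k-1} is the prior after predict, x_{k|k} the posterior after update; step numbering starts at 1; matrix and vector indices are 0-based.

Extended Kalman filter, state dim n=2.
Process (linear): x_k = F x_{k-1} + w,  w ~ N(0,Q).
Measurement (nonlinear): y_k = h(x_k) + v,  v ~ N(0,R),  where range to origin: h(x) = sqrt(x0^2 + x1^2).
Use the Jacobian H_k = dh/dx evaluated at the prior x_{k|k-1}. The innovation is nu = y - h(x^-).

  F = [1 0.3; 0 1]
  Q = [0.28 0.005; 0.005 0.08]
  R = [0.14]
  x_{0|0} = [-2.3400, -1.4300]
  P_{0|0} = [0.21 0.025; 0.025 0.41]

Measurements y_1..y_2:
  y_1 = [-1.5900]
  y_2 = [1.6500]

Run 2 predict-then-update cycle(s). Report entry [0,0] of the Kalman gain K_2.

K[0,0] = 0.5316

step 1: x^-=[-2.7690, -1.4300]  P^-=[0.5419 0.1530; 0.1530 0.4900]  H_jac=[-0.8885 -0.4589]  S=[0.7957]  K=[-0.6933; -0.4534]  nu=[-4.7065]  x^+=[0.4940, 0.7039]  P^+=[0.1594 -0.0971; -0.0971 0.3264]
step 2: x^-=[0.7052, 0.7039]  P^-=[0.4105 0.0058; 0.0058 0.4064]  H_jac=[0.7078 0.7064]  S=[0.5543]  K=[0.5316; 0.5254]  nu=[0.6536]  x^+=[1.0527, 1.0473]  P^+=[0.2539 -0.1490; -0.1490 0.2534]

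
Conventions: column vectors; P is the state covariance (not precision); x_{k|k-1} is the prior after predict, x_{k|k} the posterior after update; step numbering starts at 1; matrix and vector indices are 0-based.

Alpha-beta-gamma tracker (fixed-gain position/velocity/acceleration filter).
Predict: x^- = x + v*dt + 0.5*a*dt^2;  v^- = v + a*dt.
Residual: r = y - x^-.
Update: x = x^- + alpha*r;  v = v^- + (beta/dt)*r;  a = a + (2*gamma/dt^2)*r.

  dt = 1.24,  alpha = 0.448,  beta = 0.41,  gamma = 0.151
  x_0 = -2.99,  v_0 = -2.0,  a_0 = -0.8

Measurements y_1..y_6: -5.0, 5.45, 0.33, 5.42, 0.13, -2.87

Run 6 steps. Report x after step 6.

step 1: x_pred=-6.0850  r=1.0850  x^+=-5.5989  v^+=-2.6332  a^+=-0.5869
step 2: x_pred=-9.3154  r=14.7654  x^+=-2.7005  v^+=1.5211  a^+=2.3132
step 3: x_pred=0.9641  r=-0.6341  x^+=0.6800  v^+=4.1798  a^+=2.1886
step 4: x_pred=7.5456  r=-2.1256  x^+=6.5933  v^+=6.1909  a^+=1.7712
step 5: x_pred=15.6317  r=-15.5017  x^+=8.6869  v^+=3.2616  a^+=-1.2735
step 6: x_pred=11.7522  r=-14.6222  x^+=5.2014  v^+=-3.1524  a^+=-4.1455

x_post = 5.2014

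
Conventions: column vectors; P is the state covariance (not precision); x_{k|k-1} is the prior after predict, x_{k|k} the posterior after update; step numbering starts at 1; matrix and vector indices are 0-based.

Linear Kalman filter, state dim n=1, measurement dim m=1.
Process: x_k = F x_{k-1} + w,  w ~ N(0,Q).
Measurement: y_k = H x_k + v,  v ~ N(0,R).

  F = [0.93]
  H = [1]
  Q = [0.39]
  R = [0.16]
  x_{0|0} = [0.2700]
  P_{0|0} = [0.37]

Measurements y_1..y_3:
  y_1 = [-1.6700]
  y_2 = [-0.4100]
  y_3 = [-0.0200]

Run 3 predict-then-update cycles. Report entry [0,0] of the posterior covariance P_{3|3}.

step 1: x^-=[0.2511]  P^-=[0.7100]  S=[0.8700]  K=[0.8161]  nu=[-1.9211]  x^+=[-1.3167]  P^+=[0.1306]
step 2: x^-=[-1.2245]  P^-=[0.5029]  S=[0.6629]  K=[0.7586]  nu=[0.8145]  x^+=[-0.6066]  P^+=[0.1214]
step 3: x^-=[-0.5641]  P^-=[0.4950]  S=[0.6550]  K=[0.7557]  nu=[0.5441]  x^+=[-0.1529]  P^+=[0.1209]

P_post[0,0] = 0.1209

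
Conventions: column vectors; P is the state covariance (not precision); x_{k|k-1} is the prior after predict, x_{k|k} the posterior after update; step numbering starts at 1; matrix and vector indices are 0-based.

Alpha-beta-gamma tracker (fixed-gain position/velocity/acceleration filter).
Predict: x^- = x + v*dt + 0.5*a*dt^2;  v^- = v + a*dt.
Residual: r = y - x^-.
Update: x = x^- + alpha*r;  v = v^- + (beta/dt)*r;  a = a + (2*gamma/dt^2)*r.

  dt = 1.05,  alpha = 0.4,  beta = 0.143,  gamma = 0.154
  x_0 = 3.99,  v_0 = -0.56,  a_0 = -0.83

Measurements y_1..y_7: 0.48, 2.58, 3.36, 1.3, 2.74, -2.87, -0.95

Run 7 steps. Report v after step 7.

v_post = 4.4461

step 1: x_pred=2.9445  r=-2.4645  x^+=1.9587  v^+=-1.7671  a^+=-1.5185
step 2: x_pred=-0.7339  r=3.3139  x^+=0.5917  v^+=-2.9102  a^+=-0.5927
step 3: x_pred=-2.7908  r=6.1508  x^+=-0.3305  v^+=-2.6949  a^+=1.1256
step 4: x_pred=-2.5396  r=3.8396  x^+=-1.0038  v^+=-0.9901  a^+=2.1983
step 5: x_pred=-0.8315  r=3.5715  x^+=0.5971  v^+=1.8045  a^+=3.1960
step 6: x_pred=4.2536  r=-7.1236  x^+=1.4042  v^+=4.1902  a^+=1.2059
step 7: x_pred=6.4686  r=-7.4186  x^+=3.5012  v^+=4.4461  a^+=-0.8666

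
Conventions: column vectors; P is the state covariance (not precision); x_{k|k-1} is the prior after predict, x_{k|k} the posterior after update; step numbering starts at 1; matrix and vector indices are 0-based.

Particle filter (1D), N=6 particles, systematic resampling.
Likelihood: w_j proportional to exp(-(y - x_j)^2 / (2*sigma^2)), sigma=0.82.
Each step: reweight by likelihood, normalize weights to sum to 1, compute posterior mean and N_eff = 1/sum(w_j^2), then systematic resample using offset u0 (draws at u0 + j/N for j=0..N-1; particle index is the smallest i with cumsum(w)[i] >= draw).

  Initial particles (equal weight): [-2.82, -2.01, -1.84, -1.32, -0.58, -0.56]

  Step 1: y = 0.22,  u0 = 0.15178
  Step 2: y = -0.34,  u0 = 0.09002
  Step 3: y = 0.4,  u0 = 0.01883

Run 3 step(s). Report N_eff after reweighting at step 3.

step 1: w=[0.0007, 0.0165, 0.0285, 0.1145, 0.4150, 0.4248]  mean=-0.7173  Neff=2.7257  idx=[3, 4, 4, 5, 5, 5]
step 2: w=[0.0924, 0.1808, 0.1808, 0.1820, 0.1820, 0.1820]  mean=-0.6374  Neff=5.7707  idx=[0, 1, 2, 3, 4, 5]
step 3: w=[0.0426, 0.1882, 0.1882, 0.1937, 0.1937, 0.1937]  mean=-0.5999  Neff=5.4003  idx=[0, 1, 2, 3, 4, 5]

N_eff = 5.4003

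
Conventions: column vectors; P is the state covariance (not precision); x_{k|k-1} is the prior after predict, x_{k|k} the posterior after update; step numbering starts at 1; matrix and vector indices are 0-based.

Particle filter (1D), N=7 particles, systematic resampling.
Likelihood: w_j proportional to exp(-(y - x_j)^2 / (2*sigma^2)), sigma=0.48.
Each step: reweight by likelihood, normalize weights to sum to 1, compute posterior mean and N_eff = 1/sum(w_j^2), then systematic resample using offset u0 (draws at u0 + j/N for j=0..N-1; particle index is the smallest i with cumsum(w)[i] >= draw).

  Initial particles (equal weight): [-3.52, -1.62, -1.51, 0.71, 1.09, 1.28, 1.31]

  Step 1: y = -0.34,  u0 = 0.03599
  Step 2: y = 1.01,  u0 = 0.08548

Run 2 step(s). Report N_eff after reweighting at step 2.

step 1: w=[0.0000, 0.1510, 0.2711, 0.4832, 0.0625, 0.0178, 0.0144]  mean=-0.2012  Neff=2.9919  idx=[1, 2, 2, 3, 3, 3, 3]
step 2: w=[0.0000, 0.0000, 0.0000, 0.2500, 0.2500, 0.2500, 0.2500]  mean=0.7100  Neff=4.0000  idx=[3, 3, 4, 5, 5, 6, 6]

N_eff = 4.0000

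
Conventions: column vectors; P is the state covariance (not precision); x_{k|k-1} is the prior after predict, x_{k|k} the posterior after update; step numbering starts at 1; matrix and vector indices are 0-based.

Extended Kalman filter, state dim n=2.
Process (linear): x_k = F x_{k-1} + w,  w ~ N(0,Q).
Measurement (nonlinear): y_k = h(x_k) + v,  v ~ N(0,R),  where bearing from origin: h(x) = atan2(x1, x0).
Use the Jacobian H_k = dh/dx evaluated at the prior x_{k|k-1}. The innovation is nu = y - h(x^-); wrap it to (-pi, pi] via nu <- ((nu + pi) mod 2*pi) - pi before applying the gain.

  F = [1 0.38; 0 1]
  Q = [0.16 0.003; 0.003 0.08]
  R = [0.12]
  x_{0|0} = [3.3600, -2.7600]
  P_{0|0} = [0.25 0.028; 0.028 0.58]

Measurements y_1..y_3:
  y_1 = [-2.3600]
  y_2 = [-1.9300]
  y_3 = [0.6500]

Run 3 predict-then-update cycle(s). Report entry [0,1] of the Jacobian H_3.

step 1: x^-=[2.3112, -2.7600]  P^-=[0.5150 0.2514; 0.2514 0.6600]  H_jac=[0.2130 0.1783]  S=[0.1835]  K=[0.8423; 0.9335]  nu=[-1.4863]  x^+=[1.0592, -4.1475]  P^+=[0.3849 0.1072; 0.1072 0.5001]
step 2: x^-=[-0.5168, -4.1475]  P^-=[0.6985 0.3002; 0.3002 0.5801]  H_jac=[0.2374 -0.0296]  S=[0.1557]  K=[1.0083; 0.3476]  nu=[-0.2352]  x^+=[-0.7540, -4.2292]  P^+=[0.5403 0.2456; 0.2456 0.5613]
step 3: x^-=[-2.3611, -4.2292]  P^-=[0.9680 0.4619; 0.4619 0.6413]  H_jac=[0.1803 -0.1006]  S=[0.1412]  K=[0.9066; 0.1327]  nu=[2.7300]  x^+=[0.1139, -3.8671]  P^+=[0.8519 0.4450; 0.4450 0.6388]

H_jac[0,1] = -0.1006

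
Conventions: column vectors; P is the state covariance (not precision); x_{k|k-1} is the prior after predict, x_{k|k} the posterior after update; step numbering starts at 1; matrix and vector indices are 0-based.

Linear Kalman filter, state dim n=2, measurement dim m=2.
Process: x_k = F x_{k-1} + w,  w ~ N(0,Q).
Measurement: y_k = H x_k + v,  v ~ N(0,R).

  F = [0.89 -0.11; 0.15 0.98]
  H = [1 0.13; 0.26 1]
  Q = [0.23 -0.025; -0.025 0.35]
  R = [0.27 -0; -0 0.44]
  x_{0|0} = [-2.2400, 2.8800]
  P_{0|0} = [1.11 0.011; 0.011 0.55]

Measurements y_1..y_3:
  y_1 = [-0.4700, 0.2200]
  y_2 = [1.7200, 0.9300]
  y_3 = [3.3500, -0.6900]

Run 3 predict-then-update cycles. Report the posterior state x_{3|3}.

step 1: x^-=[-2.3104, 2.4864]  P^-=[1.1137 0.0733; 0.0733 0.9064]  S=[1.4181 0.4832; 0.4832 1.4598]  K=[0.7973 -0.0153; -0.0915 0.6643]  nu=[1.5172, -1.6657]  x^+=[-1.0752, 1.2410]  P^+=[0.2237 -0.0649; -0.0649 0.3092]
step 2: x^-=[-1.0935, 1.0549]  P^-=[0.4237 -0.0840; -0.0840 0.6329]  S=[0.6825 0.1056; 0.1056 1.0578]  K=[0.6103 -0.0362; -0.0933 0.5869]  nu=[2.6763, 0.1594]  x^+=[0.5342, 0.8987]  P^+=[0.1727 -0.0608; -0.0608 0.2741]
step 3: x^-=[0.3766, 0.9608]  P^-=[0.3820 -0.0835; -0.0835 0.5992]  S=[0.6404 0.0909; 0.0909 1.0216]  K=[0.5847 -0.0366; -0.0901 0.5733]  nu=[2.8485, -1.7488]  x^+=[2.1061, -0.2985]  P^+=[0.1656 -0.0591; -0.0591 0.2676]

x_post = [2.1061, -0.2985]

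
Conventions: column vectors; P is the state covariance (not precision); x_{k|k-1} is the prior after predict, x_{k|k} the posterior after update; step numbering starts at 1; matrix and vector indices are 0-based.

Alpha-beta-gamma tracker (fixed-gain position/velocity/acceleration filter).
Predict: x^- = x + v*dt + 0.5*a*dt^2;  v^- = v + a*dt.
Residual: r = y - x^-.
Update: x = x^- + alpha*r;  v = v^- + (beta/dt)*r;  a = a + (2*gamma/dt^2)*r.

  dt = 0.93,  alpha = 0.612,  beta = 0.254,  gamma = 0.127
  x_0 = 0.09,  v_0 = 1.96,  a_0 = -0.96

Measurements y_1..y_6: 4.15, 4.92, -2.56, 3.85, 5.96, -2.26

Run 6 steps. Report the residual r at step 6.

step 1: x_pred=1.4976  r=2.6524  x^+=3.1209  v^+=1.7916  a^+=-0.1811
step 2: x_pred=4.7088  r=0.2112  x^+=4.8380  v^+=1.6809  a^+=-0.1190
step 3: x_pred=6.3498  r=-8.9098  x^+=0.8970  v^+=-0.8632  a^+=-2.7356
step 4: x_pred=-1.0888  r=4.9388  x^+=1.9337  v^+=-2.0585  a^+=-1.2852
step 5: x_pred=-0.5365  r=6.4965  x^+=3.4394  v^+=-1.4794  a^+=0.6226
step 6: x_pred=2.3328  r=-4.5928  x^+=-0.4780  v^+=-2.1548  a^+=-0.7261

resid = -4.5928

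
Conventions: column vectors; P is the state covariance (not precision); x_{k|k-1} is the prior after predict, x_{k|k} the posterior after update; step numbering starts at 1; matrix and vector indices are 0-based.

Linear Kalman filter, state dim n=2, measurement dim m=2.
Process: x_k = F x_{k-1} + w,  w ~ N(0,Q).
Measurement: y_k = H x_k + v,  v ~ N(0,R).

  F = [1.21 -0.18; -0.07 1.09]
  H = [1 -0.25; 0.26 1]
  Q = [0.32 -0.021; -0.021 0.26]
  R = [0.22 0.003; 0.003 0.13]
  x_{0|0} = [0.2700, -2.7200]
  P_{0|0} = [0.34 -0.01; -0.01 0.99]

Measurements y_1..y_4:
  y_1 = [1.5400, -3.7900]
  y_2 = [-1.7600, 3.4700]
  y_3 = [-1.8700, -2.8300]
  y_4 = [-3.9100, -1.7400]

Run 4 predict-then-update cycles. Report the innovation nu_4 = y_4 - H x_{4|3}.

innov = [-2.0737, -0.0836]

step 1: x^-=[0.8163, -2.9837]  P^-=[0.8542 -0.2574; -0.2574 1.4394]  S=[1.2929 -0.3754; -0.3754 1.4933]  K=[0.7590 0.1672; -0.2271 0.8620]  nu=[-0.0222, -1.0185]  x^+=[0.6291, -3.8566]  P^+=[0.1629 -0.0183; -0.0183 0.1161]
step 2: x^-=[1.4555, -4.2478]  P^-=[0.5703 -0.0820; -0.0820 0.4016]  S=[0.8564 -0.0258; -0.0258 0.5275]  K=[0.6947 0.1596; -0.1916 0.7115]  nu=[-4.2774, 7.3393]  x^+=[-0.3445, 1.7937]  P^+=[0.1493 -0.0160; -0.0160 0.0961]
step 3: x^-=[-0.7398, 1.9793]  P^-=[0.5487 -0.0738; -0.0738 0.3773]  S=[0.8292 -0.0177; -0.0177 0.5060]  K=[0.6874 0.1601; -0.1878 0.7012]  nu=[-0.6354, -4.6169]  x^+=[-1.9157, -1.1386]  P^+=[0.1478 -0.0156; -0.0156 0.0946]
step 4: x^-=[-2.1130, -1.1070]  P^-=[0.5463 -0.0728; -0.0728 0.3755]  S=[0.8261 -0.0169; -0.0169 0.5046]  K=[0.6865 0.1602; -0.1874 0.7004]  nu=[-2.0737, -0.0836]  x^+=[-3.5501, -0.7769]  P^+=[0.1476 -0.0155; -0.0155 0.0945]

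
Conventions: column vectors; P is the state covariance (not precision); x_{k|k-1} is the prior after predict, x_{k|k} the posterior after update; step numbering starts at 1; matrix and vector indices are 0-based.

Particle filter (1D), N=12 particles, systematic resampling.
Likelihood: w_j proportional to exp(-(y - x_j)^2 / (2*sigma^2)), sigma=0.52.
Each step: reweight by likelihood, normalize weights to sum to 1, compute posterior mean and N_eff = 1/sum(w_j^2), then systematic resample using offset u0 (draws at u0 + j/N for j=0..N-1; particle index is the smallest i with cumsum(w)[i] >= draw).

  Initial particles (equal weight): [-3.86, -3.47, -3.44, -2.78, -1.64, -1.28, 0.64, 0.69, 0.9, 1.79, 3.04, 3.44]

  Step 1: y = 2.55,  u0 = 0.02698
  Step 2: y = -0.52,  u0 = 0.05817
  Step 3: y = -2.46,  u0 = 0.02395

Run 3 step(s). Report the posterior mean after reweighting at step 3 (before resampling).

step 1: w=[0.0000, 0.0000, 0.0000, 0.0000, 0.0000, 0.0000, 0.0010, 0.0014, 0.0053, 0.2804, 0.5234, 0.1886]  mean=2.7481  Neff=2.5764  idx=[9, 9, 9, 9, 10, 10, 10, 10, 10, 10, 11, 11]
step 2: w=[0.2500, 0.2500, 0.2500, 0.2500, 0.0000, 0.0000, 0.0000, 0.0000, 0.0000, 0.0000, 0.0000, 0.0000]  mean=1.7900  Neff=4.0000  idx=[0, 0, 0, 1, 1, 1, 2, 2, 2, 3, 3, 3]
step 3: w=[0.0833, 0.0833, 0.0833, 0.0833, 0.0833, 0.0833, 0.0833, 0.0833, 0.0833, 0.0833, 0.0833, 0.0833]  mean=1.7900  Neff=12.0000  idx=[0, 1, 2, 3, 4, 5, 6, 7, 8, 9, 10, 11]

post_mean = 1.7900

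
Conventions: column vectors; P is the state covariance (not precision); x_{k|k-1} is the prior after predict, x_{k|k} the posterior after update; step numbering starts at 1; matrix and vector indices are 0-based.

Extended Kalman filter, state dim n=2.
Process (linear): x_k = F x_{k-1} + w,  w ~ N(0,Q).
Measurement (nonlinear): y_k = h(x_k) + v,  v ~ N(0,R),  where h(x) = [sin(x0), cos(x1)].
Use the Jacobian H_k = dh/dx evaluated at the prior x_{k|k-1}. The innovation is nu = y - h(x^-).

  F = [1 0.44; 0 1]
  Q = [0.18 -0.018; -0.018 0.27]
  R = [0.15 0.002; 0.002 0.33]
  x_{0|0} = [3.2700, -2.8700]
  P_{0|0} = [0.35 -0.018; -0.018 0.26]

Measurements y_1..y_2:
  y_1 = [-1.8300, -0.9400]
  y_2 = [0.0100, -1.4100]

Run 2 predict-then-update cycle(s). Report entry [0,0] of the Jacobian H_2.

H_jac[0,0] = -0.9381

step 1: x^-=[2.0072, -2.8700]  P^-=[0.5645 0.0784; 0.0784 0.5300]  H_jac=[-0.4227 0.0000; 0.0000 0.2683]  S=[0.2509 -0.0069; -0.0069 0.3681]  K=[-0.9501 0.0393; -0.1216 0.3839]  nu=[-2.7363, 0.0233]  x^+=[4.6078, -2.5284]  P^+=[0.3370 0.0413; 0.0413 0.4714]
step 2: x^-=[3.4953, -2.5284]  P^-=[0.6446 0.2307; 0.2307 0.7414]  H_jac=[-0.9381 0.0000; 0.0000 0.5755]  S=[0.7173 -0.1226; -0.1226 0.5755]  K=[-0.8340 0.0531; -0.1817 0.7026]  nu=[0.3564, -0.5922]  x^+=[3.1666, -3.0093]  P^+=[0.1332 0.0276; 0.0276 0.4023]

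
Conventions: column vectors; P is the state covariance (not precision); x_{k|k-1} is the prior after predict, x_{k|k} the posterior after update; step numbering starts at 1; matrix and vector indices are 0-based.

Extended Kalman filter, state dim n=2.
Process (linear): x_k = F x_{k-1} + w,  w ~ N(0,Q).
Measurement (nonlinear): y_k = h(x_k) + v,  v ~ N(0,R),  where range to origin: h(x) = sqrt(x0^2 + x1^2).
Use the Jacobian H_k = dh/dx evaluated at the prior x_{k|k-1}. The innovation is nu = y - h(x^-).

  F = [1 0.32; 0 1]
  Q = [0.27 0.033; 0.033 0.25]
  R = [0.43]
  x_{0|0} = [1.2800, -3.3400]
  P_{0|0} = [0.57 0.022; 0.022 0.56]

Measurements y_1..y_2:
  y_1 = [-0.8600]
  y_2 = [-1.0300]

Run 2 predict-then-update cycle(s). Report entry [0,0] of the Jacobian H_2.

step 1: x^-=[0.2112, -3.3400]  P^-=[0.9114 0.2342; 0.2342 0.8100]  H_jac=[0.0631 -0.9980]  S=[1.2109]  K=[-0.1455; -0.6554]  nu=[-4.2067]  x^+=[0.8234, -0.5830]  P^+=[0.8858 0.1187; 0.1187 0.2899]
step 2: x^-=[0.6368, -0.5830]  P^-=[1.2614 0.2445; 0.2445 0.5399]  H_jac=[0.7376 -0.6753]  S=[1.1189]  K=[0.6840; -0.1647]  nu=[-1.8934]  x^+=[-0.6583, -0.2712]  P^+=[0.7380 0.3705; 0.3705 0.5095]

H_jac[0,0] = 0.7376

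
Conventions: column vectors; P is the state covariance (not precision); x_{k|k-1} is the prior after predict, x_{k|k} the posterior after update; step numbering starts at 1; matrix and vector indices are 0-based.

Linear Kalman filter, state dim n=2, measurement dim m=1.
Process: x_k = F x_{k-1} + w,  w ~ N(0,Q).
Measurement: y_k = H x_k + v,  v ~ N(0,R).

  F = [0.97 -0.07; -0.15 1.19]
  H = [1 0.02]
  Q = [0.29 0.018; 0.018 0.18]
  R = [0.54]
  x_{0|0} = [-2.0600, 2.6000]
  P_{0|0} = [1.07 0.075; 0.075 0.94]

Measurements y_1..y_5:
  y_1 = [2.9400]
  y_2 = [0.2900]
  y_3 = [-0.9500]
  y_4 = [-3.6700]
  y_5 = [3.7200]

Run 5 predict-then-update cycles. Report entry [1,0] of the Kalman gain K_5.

step 1: x^-=[-2.1802, 3.4030]  P^-=[1.2912 -0.1286; -0.1286 1.5084]  S=[1.8266]  K=[0.7055; -0.0539]  nu=[5.0521]  x^+=[1.3839, 3.1307]  P^+=[0.3821 -0.0592; -0.0592 1.5031]
step 2: x^-=[1.1232, 3.5179]  P^-=[0.6649 -0.2317; -0.2317 2.3383]  S=[1.1966]  K=[0.5518; -0.1546]  nu=[-0.9035]  x^+=[0.6246, 3.6576]  P^+=[0.3006 -0.1297; -0.1297 2.3097]
step 3: x^-=[0.3498, 4.2589]  P^-=[0.6017 -0.3692; -0.3692 3.5038]  S=[1.1284]  K=[0.5267; -0.2651]  nu=[-1.3850]  x^+=[-0.3797, 4.6260]  P^+=[0.2887 -0.2116; -0.2116 3.4246]
step 4: x^-=[-0.6921, 5.5619]  P^-=[0.6071 -0.5558; -0.5558 5.1116]  S=[1.1269]  K=[0.5289; -0.4024]  nu=[-3.0891]  x^+=[-2.3259, 6.8051]  P^+=[0.2919 -0.3159; -0.3159 4.9290]
step 5: x^-=[-2.7325, 8.4469]  P^-=[0.6317 -0.8030; -0.8030 7.2793]  S=[1.1425]  K=[0.5389; -0.5754]  nu=[6.2835]  x^+=[0.6535, 4.8311]  P^+=[0.3000 -0.4488; -0.4488 6.9010]

K[1,0] = -0.5754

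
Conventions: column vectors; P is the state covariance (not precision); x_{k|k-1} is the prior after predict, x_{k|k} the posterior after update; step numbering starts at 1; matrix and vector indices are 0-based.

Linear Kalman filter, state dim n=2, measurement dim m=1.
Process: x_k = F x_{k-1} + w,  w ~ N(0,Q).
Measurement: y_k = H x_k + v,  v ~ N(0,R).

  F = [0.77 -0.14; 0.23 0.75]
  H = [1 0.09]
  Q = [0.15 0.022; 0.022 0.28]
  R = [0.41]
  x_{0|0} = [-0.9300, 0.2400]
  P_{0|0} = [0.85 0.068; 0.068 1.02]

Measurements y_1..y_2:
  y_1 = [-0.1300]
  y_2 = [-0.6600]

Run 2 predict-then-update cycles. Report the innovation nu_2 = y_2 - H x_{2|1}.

step 1: x^-=[-0.7497, -0.0339]  P^-=[0.6593 0.1025; 0.1025 0.9222]  S=[1.0952]  K=[0.6104; 0.1694]  nu=[0.6228]  x^+=[-0.3696, 0.0716]  P^+=[0.2512 -0.0107; -0.0107 0.8908]
step 2: x^-=[-0.2946, -0.0313]  P^-=[0.3187 -0.0329; -0.0329 0.7906]  S=[0.7292]  K=[0.4330; 0.0525]  nu=[-0.3626]  x^+=[-0.4516, -0.0503]  P^+=[0.1820 -0.0495; -0.0495 0.7886]

innov = [-0.3626]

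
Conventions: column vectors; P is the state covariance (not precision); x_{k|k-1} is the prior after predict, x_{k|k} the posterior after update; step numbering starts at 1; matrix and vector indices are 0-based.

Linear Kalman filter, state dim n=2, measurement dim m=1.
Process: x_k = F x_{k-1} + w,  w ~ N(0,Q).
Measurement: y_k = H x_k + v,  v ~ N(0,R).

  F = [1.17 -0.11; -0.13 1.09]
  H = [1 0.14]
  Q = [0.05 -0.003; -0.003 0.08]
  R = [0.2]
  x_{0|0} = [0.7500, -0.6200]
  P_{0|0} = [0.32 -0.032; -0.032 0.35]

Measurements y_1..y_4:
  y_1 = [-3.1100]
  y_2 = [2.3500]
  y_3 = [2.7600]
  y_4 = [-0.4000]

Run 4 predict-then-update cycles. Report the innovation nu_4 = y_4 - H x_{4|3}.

innov = [-2.6236]

step 1: x^-=[0.9457, -0.7733]  P^-=[0.5005 -0.1349; -0.1349 0.5103]  S=[0.6727]  K=[0.7159; -0.0943]  nu=[-3.9474]  x^+=[-1.8803, -0.4009]  P^+=[0.1557 -0.0895; -0.0895 0.5043]
step 2: x^-=[-2.1559, -0.1926]  P^-=[0.2923 -0.2025; -0.2025 0.7072]  S=[0.4494]  K=[0.5872; -0.2304]  nu=[4.5329]  x^+=[0.5060, -1.2367]  P^+=[0.1373 -0.1417; -0.1417 0.6833]
step 3: x^-=[0.7281, -1.4138]  P^-=[0.2827 -0.2886; -0.2886 0.9344]  S=[0.4202]  K=[0.5766; -0.3755]  nu=[2.2299]  x^+=[2.0138, -2.2512]  P^+=[0.1430 -0.1976; -0.1976 0.8751]
step 4: x^-=[2.6038, -2.7156]  P^-=[0.3072 -0.3845; -0.3845 1.1781]  S=[0.4226]  K=[0.5995; -0.5196]  nu=[-2.6236]  x^+=[1.0309, -1.3524]  P^+=[0.1553 -0.2529; -0.2529 1.0640]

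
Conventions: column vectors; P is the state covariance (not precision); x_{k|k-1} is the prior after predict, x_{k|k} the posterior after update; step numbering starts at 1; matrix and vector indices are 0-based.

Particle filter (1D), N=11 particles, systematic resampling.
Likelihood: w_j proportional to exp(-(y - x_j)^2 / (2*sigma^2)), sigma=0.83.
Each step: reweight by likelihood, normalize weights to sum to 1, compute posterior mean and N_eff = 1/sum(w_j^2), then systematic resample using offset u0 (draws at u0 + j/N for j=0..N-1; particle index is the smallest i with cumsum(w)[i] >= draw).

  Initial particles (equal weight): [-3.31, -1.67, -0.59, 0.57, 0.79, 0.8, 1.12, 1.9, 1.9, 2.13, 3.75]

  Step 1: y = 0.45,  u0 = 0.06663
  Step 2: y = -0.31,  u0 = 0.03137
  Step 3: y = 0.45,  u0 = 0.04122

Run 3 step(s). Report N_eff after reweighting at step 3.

N_eff = 10.2478

step 1: w=[0.0000, 0.0083, 0.0991, 0.2149, 0.1997, 0.1987, 0.1568, 0.0472, 0.0472, 0.0280, 0.0001]  mean=0.7818  Neff=6.0512  idx=[2, 3, 3, 4, 4, 4, 5, 5, 6, 7, 9]
step 2: w=[0.2138, 0.1290, 0.1290, 0.0941, 0.0941, 0.0941, 0.0926, 0.0926, 0.0513, 0.0065, 0.0030]  mean=0.4682  Neff=7.9762  idx=[0, 0, 0, 1, 2, 3, 4, 5, 6, 7, 8]
step 3: w=[0.0527, 0.0527, 0.0527, 0.1143, 0.1143, 0.1062, 0.1062, 0.1062, 0.1057, 0.1057, 0.0834]  mean=0.5512  Neff=10.2478  idx=[0, 2, 3, 4, 5, 6, 6, 7, 8, 9, 10]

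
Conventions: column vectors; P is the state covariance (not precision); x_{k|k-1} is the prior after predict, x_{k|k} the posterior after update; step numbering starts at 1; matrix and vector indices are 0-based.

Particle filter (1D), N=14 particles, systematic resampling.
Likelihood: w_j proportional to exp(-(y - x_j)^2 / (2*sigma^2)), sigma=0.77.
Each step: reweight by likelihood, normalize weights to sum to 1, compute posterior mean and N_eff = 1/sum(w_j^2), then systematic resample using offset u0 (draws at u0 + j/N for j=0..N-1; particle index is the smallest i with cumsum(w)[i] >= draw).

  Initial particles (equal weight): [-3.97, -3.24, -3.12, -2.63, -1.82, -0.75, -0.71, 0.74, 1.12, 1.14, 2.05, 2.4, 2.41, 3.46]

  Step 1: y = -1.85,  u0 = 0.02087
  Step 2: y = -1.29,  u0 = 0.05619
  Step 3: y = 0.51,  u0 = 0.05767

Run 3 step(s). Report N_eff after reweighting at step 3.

N_eff = 5.5938

step 1: w=[0.0081, 0.0707, 0.0926, 0.2159, 0.3604, 0.1300, 0.1205, 0.0013, 0.0002, 0.0002, 0.0000, 0.0000, 0.0000, 0.0000]  mean=-1.9558  Neff=4.5126  idx=[1, 2, 2, 3, 3, 3, 4, 4, 4, 4, 4, 5, 6, 6]
step 2: w=[0.0057, 0.0084, 0.0084, 0.0312, 0.0312, 0.0312, 0.1119, 0.1119, 0.1119, 0.1119, 0.1119, 0.1109, 0.1068, 0.1068]  mean=-1.5702  Neff=9.9226  idx=[4, 6, 6, 7, 8, 8, 9, 9, 10, 11, 11, 12, 13, 13]
step 3: w=[0.0002, 0.0070, 0.0070, 0.0070, 0.0070, 0.0070, 0.0070, 0.0070, 0.0070, 0.1793, 0.1793, 0.1950, 0.1950, 0.1950]  mean=-0.7871  Neff=5.5938  idx=[9, 9, 9, 10, 10, 10, 11, 11, 12, 12, 12, 13, 13, 13]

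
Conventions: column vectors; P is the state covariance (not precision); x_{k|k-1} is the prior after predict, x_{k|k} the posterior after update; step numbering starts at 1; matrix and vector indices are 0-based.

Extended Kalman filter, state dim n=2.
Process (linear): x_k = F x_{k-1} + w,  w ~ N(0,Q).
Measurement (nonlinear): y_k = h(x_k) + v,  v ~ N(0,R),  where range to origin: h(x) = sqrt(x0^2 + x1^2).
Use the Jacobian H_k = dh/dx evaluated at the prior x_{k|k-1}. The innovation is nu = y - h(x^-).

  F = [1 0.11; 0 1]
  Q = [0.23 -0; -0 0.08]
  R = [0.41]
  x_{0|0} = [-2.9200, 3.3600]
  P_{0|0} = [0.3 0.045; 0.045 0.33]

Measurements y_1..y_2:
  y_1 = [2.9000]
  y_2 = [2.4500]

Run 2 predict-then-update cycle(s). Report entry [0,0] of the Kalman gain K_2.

step 1: x^-=[-2.5504, 3.3600]  P^-=[0.5439 0.0813; 0.0813 0.4100]  H_jac=[-0.6046 0.7965]  S=[0.7906]  K=[-0.3340; 0.3509]  nu=[-1.3183]  x^+=[-2.1101, 2.8974]  P^+=[0.4557 0.1740; 0.1740 0.3127]
step 2: x^-=[-1.7914, 2.8974]  P^-=[0.7277 0.2084; 0.2084 0.3927]  H_jac=[-0.5259 0.8506]  S=[0.7089]  K=[-0.2898; 0.3166]  nu=[-0.9565]  x^+=[-1.5141, 2.5947]  P^+=[0.6682 0.2734; 0.2734 0.3216]

K[0,0] = -0.2898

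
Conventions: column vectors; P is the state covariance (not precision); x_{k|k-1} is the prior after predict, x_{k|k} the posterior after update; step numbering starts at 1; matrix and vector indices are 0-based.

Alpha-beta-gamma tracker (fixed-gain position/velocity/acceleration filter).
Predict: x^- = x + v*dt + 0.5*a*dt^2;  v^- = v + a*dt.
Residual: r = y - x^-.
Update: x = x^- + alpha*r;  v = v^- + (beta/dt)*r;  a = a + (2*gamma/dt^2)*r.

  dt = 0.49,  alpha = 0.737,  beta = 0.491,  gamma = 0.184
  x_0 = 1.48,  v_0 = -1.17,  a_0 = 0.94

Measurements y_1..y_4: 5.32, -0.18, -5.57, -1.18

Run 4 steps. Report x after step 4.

step 1: x_pred=1.0195  r=4.3005  x^+=4.1890  v^+=3.5998  a^+=7.5313
step 2: x_pred=6.8570  r=-7.0370  x^+=1.6707  v^+=0.2388  a^+=-3.2543
step 3: x_pred=1.3971  r=-6.9671  x^+=-3.7377  v^+=-8.3371  a^+=-13.9327
step 4: x_pred=-9.4955  r=8.3155  x^+=-3.3670  v^+=-6.8317  a^+=-1.1876

x_post = -3.3670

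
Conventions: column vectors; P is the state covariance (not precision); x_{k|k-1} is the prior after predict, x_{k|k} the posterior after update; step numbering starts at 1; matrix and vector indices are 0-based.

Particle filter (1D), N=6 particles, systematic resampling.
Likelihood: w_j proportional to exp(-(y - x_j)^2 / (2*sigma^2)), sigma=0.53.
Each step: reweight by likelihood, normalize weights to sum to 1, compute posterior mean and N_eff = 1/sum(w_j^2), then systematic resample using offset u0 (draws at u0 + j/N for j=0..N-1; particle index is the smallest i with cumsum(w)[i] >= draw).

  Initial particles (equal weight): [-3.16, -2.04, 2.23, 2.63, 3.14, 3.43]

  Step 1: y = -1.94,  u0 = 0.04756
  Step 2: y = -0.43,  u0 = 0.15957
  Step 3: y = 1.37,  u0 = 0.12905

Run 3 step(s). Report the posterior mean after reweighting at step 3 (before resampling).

post_mean = -2.0400

step 1: w=[0.0671, 0.9329, 0.0000, 0.0000, 0.0000, 0.0000]  mean=-2.1152  Neff=1.1432  idx=[0, 1, 1, 1, 1, 1]
step 2: w=[0.0000, 0.2000, 0.2000, 0.2000, 0.2000, 0.2000]  mean=-2.0400  Neff=5.0003  idx=[1, 2, 3, 4, 5, 5]
step 3: w=[0.1667, 0.1667, 0.1667, 0.1667, 0.1667, 0.1667]  mean=-2.0400  Neff=6.0000  idx=[0, 1, 2, 3, 4, 5]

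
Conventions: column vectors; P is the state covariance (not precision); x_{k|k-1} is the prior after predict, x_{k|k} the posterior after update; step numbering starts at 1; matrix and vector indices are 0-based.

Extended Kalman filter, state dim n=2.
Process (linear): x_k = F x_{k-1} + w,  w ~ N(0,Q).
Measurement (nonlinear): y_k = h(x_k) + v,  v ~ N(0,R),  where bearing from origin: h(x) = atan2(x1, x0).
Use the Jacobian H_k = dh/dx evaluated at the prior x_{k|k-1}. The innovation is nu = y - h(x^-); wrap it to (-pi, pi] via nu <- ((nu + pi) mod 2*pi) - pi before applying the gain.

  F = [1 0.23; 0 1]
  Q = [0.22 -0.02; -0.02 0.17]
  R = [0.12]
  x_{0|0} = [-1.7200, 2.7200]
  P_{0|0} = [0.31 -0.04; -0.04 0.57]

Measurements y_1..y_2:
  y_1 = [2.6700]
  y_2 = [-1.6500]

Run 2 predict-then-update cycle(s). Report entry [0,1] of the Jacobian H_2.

H_jac[0,1] = -0.1838

step 1: x^-=[-1.0944, 2.7200]  P^-=[0.5418 0.0711; 0.0711 0.7400]  H_jac=[-0.3164 -0.1273]  S=[0.1920]  K=[-0.9401; -0.6080]  nu=[0.7167]  x^+=[-1.7682, 2.2843]  P^+=[0.3721 -0.0386; -0.0386 0.6690]
step 2: x^-=[-1.2428, 2.2843]  P^-=[0.6097 0.0953; 0.0953 0.8390]  H_jac=[-0.3378 -0.1838]  S=[0.2297]  K=[-0.9727; -0.8113]  nu=[2.5641]  x^+=[-3.7369, 0.2041]  P^+=[0.3924 -0.0860; -0.0860 0.6878]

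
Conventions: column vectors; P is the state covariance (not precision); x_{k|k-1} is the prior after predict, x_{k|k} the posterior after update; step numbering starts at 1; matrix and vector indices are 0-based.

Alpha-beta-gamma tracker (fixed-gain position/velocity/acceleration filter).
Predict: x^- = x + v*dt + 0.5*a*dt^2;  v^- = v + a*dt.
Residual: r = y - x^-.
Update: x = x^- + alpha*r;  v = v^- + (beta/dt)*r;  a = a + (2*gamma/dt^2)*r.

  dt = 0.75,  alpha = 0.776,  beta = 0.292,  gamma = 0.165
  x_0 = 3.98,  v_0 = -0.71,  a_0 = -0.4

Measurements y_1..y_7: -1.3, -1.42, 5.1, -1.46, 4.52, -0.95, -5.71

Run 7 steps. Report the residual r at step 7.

step 1: x_pred=3.3350  r=-4.6350  x^+=-0.2618  v^+=-2.8146  a^+=-3.1192
step 2: x_pred=-3.2500  r=1.8300  x^+=-1.8299  v^+=-4.4415  a^+=-2.0456
step 3: x_pred=-5.7364  r=10.8364  x^+=2.6727  v^+=-1.7568  a^+=4.3117
step 4: x_pred=2.5678  r=-4.0278  x^+=-0.5578  v^+=-0.0911  a^+=1.9488
step 5: x_pred=-0.0780  r=4.5980  x^+=3.4900  v^+=3.1606  a^+=4.6463
step 6: x_pred=7.1673  r=-8.1173  x^+=0.8683  v^+=3.4850  a^+=-0.1159
step 7: x_pred=3.4494  r=-9.1594  x^+=-3.6583  v^+=-0.1680  a^+=-5.4894

resid = -9.1594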